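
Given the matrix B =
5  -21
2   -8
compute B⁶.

tr B = -3 and det B = 2, so the characteristic polynomial is λ² − (-3)λ + (2) with roots -1 and -2.
Eigenvectors give P = [[7, 3], [2, 1]] with P⁻¹ = [[1, -3], [-2, 7]], and B = P·diag(-1, -2)·P⁻¹.
Then B⁶ = P·diag(1, 64)·P⁻¹ = [[7, 192], [2, 64]] · [[1, -3], [-2, 7]] = [[-377, 1323], [-126, 442]].

[[-377, 1323], [-126, 442]]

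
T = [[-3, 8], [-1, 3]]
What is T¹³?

T² = I (check: tr T = 0 and det T = -1), so T¹³ = T since 13 is odd.

[[-3, 8], [-1, 3]]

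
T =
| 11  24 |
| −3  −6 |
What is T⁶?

[[6049, 15960], [−1995, −5256]]

tr T = 5 and det T = 6, so the characteristic polynomial is λ² − (5)λ + (6) with roots 3 and 2.
Eigenvectors give P = [[−3, −8], [1, 3]] with P⁻¹ = [[−3, −8], [1, 3]], and T = P·diag(3, 2)·P⁻¹.
Then T⁶ = P·diag(729, 64)·P⁻¹ = [[−2187, −512], [729, 192]] · [[−3, −8], [1, 3]] = [[6049, 15960], [−1995, −5256]].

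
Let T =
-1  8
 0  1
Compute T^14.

[[1, 0], [0, 1]]

T² = I (check: tr T = 0 and det T = -1), so T^14 = I since 14 is even.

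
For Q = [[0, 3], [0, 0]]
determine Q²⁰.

[[0, 0], [0, 0]]

Q is strictly triangular, hence nilpotent: Q² = 0, so Q²⁰ = 0.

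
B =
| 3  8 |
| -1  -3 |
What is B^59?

[[3, 8], [-1, -3]]

B² = I (check: tr B = 0 and det B = -1), so B^59 = B since 59 is odd.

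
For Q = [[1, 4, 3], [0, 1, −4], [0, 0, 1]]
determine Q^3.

Q = I + N where N = [[0, 4, 3], [0, 0, −4], [0, 0, 0]] is strictly upper-triangular, so N^3 = 0.
(I + N)^3 = I + 3·N + 3·N^2 = [[1, 12, −39], [0, 1, −12], [0, 0, 1]].

[[1, 12, −39], [0, 1, −12], [0, 0, 1]]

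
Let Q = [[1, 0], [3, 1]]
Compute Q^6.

Q = I + N where N = [[0, 0], [3, 0]] is strictly lower-triangular, so N^2 = 0.
(I + N)^6 = I + 6·N = [[1, 0], [18, 1]].

[[1, 0], [18, 1]]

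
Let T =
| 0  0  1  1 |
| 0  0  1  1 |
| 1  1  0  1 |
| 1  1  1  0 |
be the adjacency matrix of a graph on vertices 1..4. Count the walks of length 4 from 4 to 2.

9

The number of length-4 walks from vertex 4 to vertex 2 is entry (4,2) of T^4, where T is the adjacency matrix.
T^2 = [[2, 2, 1, 1], [2, 2, 1, 1], [1, 1, 3, 2], [1, 1, 2, 3]]
T^3 = [[2, 2, 5, 5], [2, 2, 5, 5], [5, 5, 4, 5], [5, 5, 5, 4]]
T^4 = [[10, 10, 9, 9], [10, 10, 9, 9], [9, 9, 15, 14], [9, 9, 14, 15]]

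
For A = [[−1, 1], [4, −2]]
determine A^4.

A^2 = [[5, −3], [−12, 8]]
A^3 = [[−17, 11], [44, −28]]
A^4 = [[61, −39], [−156, 100]]

[[61, −39], [−156, 100]]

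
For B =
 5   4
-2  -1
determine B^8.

tr B = 4 and det B = 3, so the characteristic polynomial is λ² − (4)λ + (3) with roots 3 and 1.
Eigenvectors give P = [[2, -1], [-1, 1]] with P⁻¹ = [[1, 1], [1, 2]], and B = P·diag(3, 1)·P⁻¹.
Then B^8 = P·diag(6561, 1)·P⁻¹ = [[13122, -1], [-6561, 1]] · [[1, 1], [1, 2]] = [[13121, 13120], [-6560, -6559]].

[[13121, 13120], [-6560, -6559]]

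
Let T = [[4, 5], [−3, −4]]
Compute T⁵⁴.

T² = I (check: tr T = 0 and det T = −1), so T⁵⁴ = I since 54 is even.

[[1, 0], [0, 1]]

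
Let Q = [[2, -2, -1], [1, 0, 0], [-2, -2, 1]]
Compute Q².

[[4, -2, -3], [2, -2, -1], [-8, 2, 3]]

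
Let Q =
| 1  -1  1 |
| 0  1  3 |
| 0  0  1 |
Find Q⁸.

[[1, -8, -76], [0, 1, 24], [0, 0, 1]]

Q = I + N where N = [[0, -1, 1], [0, 0, 3], [0, 0, 0]] is strictly upper-triangular, so N³ = 0.
(I + N)⁸ = I + 8·N + 28·N² = [[1, -8, -76], [0, 1, 24], [0, 0, 1]].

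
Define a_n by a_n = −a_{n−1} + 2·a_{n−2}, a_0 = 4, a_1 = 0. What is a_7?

−168

With companion matrix B = [[−1, 2], [1, 0]], [a_n, a_{n−1}]ᵀ = B·[a_{n−1}, a_{n−2}]ᵀ, so [a_7, a_6]ᵀ = B⁶·[a_1, a_0]ᵀ.
B⁶ = [[43, −42], [−21, 22]], giving [a_7, a_6]ᵀ = [[−168], [88]].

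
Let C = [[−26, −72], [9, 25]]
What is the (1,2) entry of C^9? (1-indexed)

−12312

tr C = −1 and det C = −2, so the characteristic polynomial is λ² − (−1)λ + (−2) with roots −2 and 1.
Eigenvectors give P = [[−3, −8], [1, 3]] with P⁻¹ = [[−3, −8], [1, 3]], and C = P·diag(−2, 1)·P⁻¹.
Then C^9 = P·diag(−512, 1)·P⁻¹ = [[1536, −8], [−512, 3]] · [[−3, −8], [1, 3]] = [[−4616, −12312], [1539, 4105]].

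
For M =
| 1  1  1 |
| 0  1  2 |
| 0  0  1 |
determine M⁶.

[[1, 6, 36], [0, 1, 12], [0, 0, 1]]

M = I + N where N = [[0, 1, 1], [0, 0, 2], [0, 0, 0]] is strictly upper-triangular, so N³ = 0.
(I + N)⁶ = I + 6·N + 15·N² = [[1, 6, 36], [0, 1, 12], [0, 0, 1]].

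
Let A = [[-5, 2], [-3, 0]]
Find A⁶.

[[2059, -1330], [1995, -1266]]

tr A = -5 and det A = 6, so the characteristic polynomial is λ² − (-5)λ + (6) with roots -2 and -3.
Eigenvectors give P = [[-2, 1], [-3, 1]] with P⁻¹ = [[1, -1], [3, -2]], and A = P·diag(-2, -3)·P⁻¹.
Then A⁶ = P·diag(64, 729)·P⁻¹ = [[-128, 729], [-192, 729]] · [[1, -1], [3, -2]] = [[2059, -1330], [1995, -1266]].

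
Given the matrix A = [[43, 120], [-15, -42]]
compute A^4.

tr A = 1 and det A = -6, so the characteristic polynomial is λ² − (1)λ + (-6) with roots -2 and 3.
Eigenvectors give P = [[-8, 3], [3, -1]] with P⁻¹ = [[1, 3], [3, 8]], and A = P·diag(-2, 3)·P⁻¹.
Then A^4 = P·diag(16, 81)·P⁻¹ = [[-128, 243], [48, -81]] · [[1, 3], [3, 8]] = [[601, 1560], [-195, -504]].

[[601, 1560], [-195, -504]]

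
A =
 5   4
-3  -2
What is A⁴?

[[61, 60], [-45, -44]]

tr A = 3 and det A = 2, so the characteristic polynomial is λ² − (3)λ + (2) with roots 2 and 1.
Eigenvectors give P = [[-4, 1], [3, -1]] with P⁻¹ = [[-1, -1], [-3, -4]], and A = P·diag(2, 1)·P⁻¹.
Then A⁴ = P·diag(16, 1)·P⁻¹ = [[-64, 1], [48, -1]] · [[-1, -1], [-3, -4]] = [[61, 60], [-45, -44]].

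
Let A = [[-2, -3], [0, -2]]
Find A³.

[[-8, -36], [0, -8]]

A² = [[4, 12], [0, 4]]
A³ = [[-8, -36], [0, -8]]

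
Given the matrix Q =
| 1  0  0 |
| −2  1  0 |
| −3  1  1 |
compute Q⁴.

[[1, 0, 0], [−8, 1, 0], [−24, 4, 1]]

Q = I + N where N = [[0, 0, 0], [−2, 0, 0], [−3, 1, 0]] is strictly lower-triangular, so N³ = 0.
(I + N)⁴ = I + 4·N + 6·N² = [[1, 0, 0], [−8, 1, 0], [−24, 4, 1]].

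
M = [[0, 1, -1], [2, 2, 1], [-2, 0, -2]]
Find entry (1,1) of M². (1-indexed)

4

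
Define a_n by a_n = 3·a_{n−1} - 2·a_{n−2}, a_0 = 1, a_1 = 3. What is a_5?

63

With companion matrix C = [[3, -2], [1, 0]], [a_n, a_{n−1}]ᵀ = C·[a_{n−1}, a_{n−2}]ᵀ, so [a_5, a_4]ᵀ = C⁴·[a_1, a_0]ᵀ.
C⁴ = [[31, -30], [15, -14]], giving [a_5, a_4]ᵀ = [[63], [31]].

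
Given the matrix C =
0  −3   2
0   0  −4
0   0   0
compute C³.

[[0, 0, 0], [0, 0, 0], [0, 0, 0]]

C is strictly triangular, hence nilpotent: C³ = 0, so C³ = 0.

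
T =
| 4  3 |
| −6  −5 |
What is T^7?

[[130, 129], [−258, −257]]

tr T = −1 and det T = −2, so the characteristic polynomial is λ² − (−1)λ + (−2) with roots −2 and 1.
Eigenvectors give P = [[−1, −1], [2, 1]] with P⁻¹ = [[1, 1], [−2, −1]], and T = P·diag(−2, 1)·P⁻¹.
Then T^7 = P·diag(−128, 1)·P⁻¹ = [[128, −1], [−256, 1]] · [[1, 1], [−2, −1]] = [[130, 129], [−258, −257]].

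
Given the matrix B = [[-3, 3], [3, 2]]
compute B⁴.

B² = [[18, -3], [-3, 13]]
B³ = [[-63, 48], [48, 17]]
B⁴ = [[333, -93], [-93, 178]]

[[333, -93], [-93, 178]]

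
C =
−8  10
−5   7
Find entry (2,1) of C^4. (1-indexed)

65

tr C = −1 and det C = −6, so the characteristic polynomial is λ² − (−1)λ + (−6) with roots −3 and 2.
Eigenvectors give P = [[−2, −1], [−1, −1]] with P⁻¹ = [[−1, 1], [1, −2]], and C = P·diag(−3, 2)·P⁻¹.
Then C^4 = P·diag(81, 16)·P⁻¹ = [[−162, −16], [−81, −16]] · [[−1, 1], [1, −2]] = [[146, −130], [65, −49]].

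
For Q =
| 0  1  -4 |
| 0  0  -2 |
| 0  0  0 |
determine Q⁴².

Q is strictly triangular, hence nilpotent: Q³ = 0, so Q⁴² = 0.

[[0, 0, 0], [0, 0, 0], [0, 0, 0]]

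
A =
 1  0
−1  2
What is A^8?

[[1, 0], [−255, 256]]

tr A = 3 and det A = 2, so the characteristic polynomial is λ² − (3)λ + (2) with roots 2 and 1.
Eigenvectors give P = [[0, −1], [−1, −1]] with P⁻¹ = [[1, −1], [−1, 0]], and A = P·diag(2, 1)·P⁻¹.
Then A^8 = P·diag(256, 1)·P⁻¹ = [[0, −1], [−256, −1]] · [[1, −1], [−1, 0]] = [[1, 0], [−255, 256]].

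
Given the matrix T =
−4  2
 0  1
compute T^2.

[[16, −6], [0, 1]]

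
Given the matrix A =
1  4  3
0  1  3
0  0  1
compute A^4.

A = I + N where N = [[0, 4, 3], [0, 0, 3], [0, 0, 0]] is strictly upper-triangular, so N^3 = 0.
(I + N)^4 = I + 4·N + 6·N^2 = [[1, 16, 84], [0, 1, 12], [0, 0, 1]].

[[1, 16, 84], [0, 1, 12], [0, 0, 1]]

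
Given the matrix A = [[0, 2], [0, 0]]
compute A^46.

[[0, 0], [0, 0]]

A is strictly triangular, hence nilpotent: A^2 = 0, so A^46 = 0.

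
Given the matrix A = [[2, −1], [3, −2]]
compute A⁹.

[[2, −1], [3, −2]]

A² = I (check: tr A = 0 and det A = −1), so A⁹ = A since 9 is odd.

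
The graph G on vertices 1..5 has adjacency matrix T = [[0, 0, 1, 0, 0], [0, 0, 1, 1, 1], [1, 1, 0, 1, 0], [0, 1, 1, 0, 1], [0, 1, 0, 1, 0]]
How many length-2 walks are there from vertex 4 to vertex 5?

The number of length-2 walks from vertex 4 to vertex 5 is entry (4,5) of T², where T is the adjacency matrix.
T² = [[1, 1, 0, 1, 0], [1, 3, 1, 2, 1], [0, 1, 3, 1, 2], [1, 2, 1, 3, 1], [0, 1, 2, 1, 2]]

1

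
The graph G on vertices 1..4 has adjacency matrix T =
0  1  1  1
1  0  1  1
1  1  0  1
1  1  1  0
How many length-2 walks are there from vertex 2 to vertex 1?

2

The number of length-2 walks from vertex 2 to vertex 1 is entry (2,1) of T², where T is the adjacency matrix.
T² = [[3, 2, 2, 2], [2, 3, 2, 2], [2, 2, 3, 2], [2, 2, 2, 3]]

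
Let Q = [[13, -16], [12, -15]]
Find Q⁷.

tr Q = -2 and det Q = -3, so the characteristic polynomial is λ² − (-2)λ + (-3) with roots -3 and 1.
Eigenvectors give P = [[1, -4], [1, -3]] with P⁻¹ = [[-3, 4], [-1, 1]], and Q = P·diag(-3, 1)·P⁻¹.
Then Q⁷ = P·diag(-2187, 1)·P⁻¹ = [[-2187, -4], [-2187, -3]] · [[-3, 4], [-1, 1]] = [[6565, -8752], [6564, -8751]].

[[6565, -8752], [6564, -8751]]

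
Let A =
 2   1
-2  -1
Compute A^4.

A² = A (a projection; rank 1, trace 1), so A^4 = A.

[[2, 1], [-2, -1]]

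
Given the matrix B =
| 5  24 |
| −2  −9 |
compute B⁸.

tr B = −4 and det B = 3, so the characteristic polynomial is λ² − (−4)λ + (3) with roots −1 and −3.
Eigenvectors give P = [[4, −3], [−1, 1]] with P⁻¹ = [[1, 3], [1, 4]], and B = P·diag(−1, −3)·P⁻¹.
Then B⁸ = P·diag(1, 6561)·P⁻¹ = [[4, −19683], [−1, 6561]] · [[1, 3], [1, 4]] = [[−19679, −78720], [6560, 26241]].

[[−19679, −78720], [6560, 26241]]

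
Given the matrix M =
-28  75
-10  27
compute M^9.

[[-120658, 302925], [-40390, 101487]]

tr M = -1 and det M = -6, so the characteristic polynomial is λ² − (-1)λ + (-6) with roots 2 and -3.
Eigenvectors give P = [[5, -3], [2, -1]] with P⁻¹ = [[-1, 3], [-2, 5]], and M = P·diag(2, -3)·P⁻¹.
Then M^9 = P·diag(512, -19683)·P⁻¹ = [[2560, 59049], [1024, 19683]] · [[-1, 3], [-2, 5]] = [[-120658, 302925], [-40390, 101487]].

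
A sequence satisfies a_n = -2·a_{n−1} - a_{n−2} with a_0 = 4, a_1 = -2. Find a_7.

10

With companion matrix T = [[-2, -1], [1, 0]], [a_n, a_{n−1}]ᵀ = T·[a_{n−1}, a_{n−2}]ᵀ, so [a_7, a_6]ᵀ = T⁶·[a_1, a_0]ᵀ.
T⁶ = [[7, 6], [-6, -5]], giving [a_7, a_6]ᵀ = [[10], [-8]].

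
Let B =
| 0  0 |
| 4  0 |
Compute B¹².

[[0, 0], [0, 0]]

B is strictly triangular, hence nilpotent: B² = 0, so B¹² = 0.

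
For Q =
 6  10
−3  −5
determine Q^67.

Q² = Q (a projection; rank 1, trace 1), so Q^67 = Q.

[[6, 10], [−3, −5]]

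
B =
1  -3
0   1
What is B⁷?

[[1, -21], [0, 1]]

B = I + N where N = [[0, -3], [0, 0]] is strictly upper-triangular, so N² = 0.
(I + N)⁷ = I + 7·N = [[1, -21], [0, 1]].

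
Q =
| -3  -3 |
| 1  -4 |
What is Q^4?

[[-111, 399], [-133, 22]]

Q^2 = [[6, 21], [-7, 13]]
Q^3 = [[3, -102], [34, -31]]
Q^4 = [[-111, 399], [-133, 22]]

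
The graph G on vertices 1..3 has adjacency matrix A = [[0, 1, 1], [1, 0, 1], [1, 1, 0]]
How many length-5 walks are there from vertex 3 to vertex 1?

11

The number of length-5 walks from vertex 3 to vertex 1 is entry (3,1) of A⁵, where A is the adjacency matrix.
A² = [[2, 1, 1], [1, 2, 1], [1, 1, 2]]
A³ = [[2, 3, 3], [3, 2, 3], [3, 3, 2]]
A⁴ = [[6, 5, 5], [5, 6, 5], [5, 5, 6]]
A⁵ = [[10, 11, 11], [11, 10, 11], [11, 11, 10]]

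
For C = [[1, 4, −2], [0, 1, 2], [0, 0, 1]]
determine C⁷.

C = I + N where N = [[0, 4, −2], [0, 0, 2], [0, 0, 0]] is strictly upper-triangular, so N³ = 0.
(I + N)⁷ = I + 7·N + 21·N² = [[1, 28, 154], [0, 1, 14], [0, 0, 1]].

[[1, 28, 154], [0, 1, 14], [0, 0, 1]]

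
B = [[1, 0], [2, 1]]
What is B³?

B = I + N where N = [[0, 0], [2, 0]] is strictly lower-triangular, so N² = 0.
(I + N)³ = I + 3·N = [[1, 0], [6, 1]].

[[1, 0], [6, 1]]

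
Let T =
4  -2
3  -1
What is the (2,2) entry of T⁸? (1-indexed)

-509

tr T = 3 and det T = 2, so the characteristic polynomial is λ² − (3)λ + (2) with roots 1 and 2.
Eigenvectors give P = [[-2, 1], [-3, 1]] with P⁻¹ = [[1, -1], [3, -2]], and T = P·diag(1, 2)·P⁻¹.
Then T⁸ = P·diag(1, 256)·P⁻¹ = [[-2, 256], [-3, 256]] · [[1, -1], [3, -2]] = [[766, -510], [765, -509]].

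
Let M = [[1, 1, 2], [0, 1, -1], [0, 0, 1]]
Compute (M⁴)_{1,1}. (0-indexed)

1

M = I + N where N = [[0, 1, 2], [0, 0, -1], [0, 0, 0]] is strictly upper-triangular, so N³ = 0.
(I + N)⁴ = I + 4·N + 6·N² = [[1, 4, 2], [0, 1, -4], [0, 0, 1]].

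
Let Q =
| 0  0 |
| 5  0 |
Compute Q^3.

Q is strictly triangular, hence nilpotent: Q^2 = 0, so Q^3 = 0.

[[0, 0], [0, 0]]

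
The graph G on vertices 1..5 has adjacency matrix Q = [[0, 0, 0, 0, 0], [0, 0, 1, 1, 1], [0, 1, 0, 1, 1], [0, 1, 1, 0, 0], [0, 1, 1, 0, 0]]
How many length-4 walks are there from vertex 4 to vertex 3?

9

The number of length-4 walks from vertex 4 to vertex 3 is entry (4,3) of Q⁴, where Q is the adjacency matrix.
Q² = [[0, 0, 0, 0, 0], [0, 3, 2, 1, 1], [0, 2, 3, 1, 1], [0, 1, 1, 2, 2], [0, 1, 1, 2, 2]]
Q³ = [[0, 0, 0, 0, 0], [0, 4, 5, 5, 5], [0, 5, 4, 5, 5], [0, 5, 5, 2, 2], [0, 5, 5, 2, 2]]
Q⁴ = [[0, 0, 0, 0, 0], [0, 15, 14, 9, 9], [0, 14, 15, 9, 9], [0, 9, 9, 10, 10], [0, 9, 9, 10, 10]]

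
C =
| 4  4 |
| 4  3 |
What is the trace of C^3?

427

C^2 = [[32, 28], [28, 25]]
C^3 = [[240, 212], [212, 187]]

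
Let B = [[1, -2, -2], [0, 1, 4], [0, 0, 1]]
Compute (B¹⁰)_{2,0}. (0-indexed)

B = I + N where N = [[0, -2, -2], [0, 0, 4], [0, 0, 0]] is strictly upper-triangular, so N³ = 0.
(I + N)¹⁰ = I + 10·N + 45·N² = [[1, -20, -380], [0, 1, 40], [0, 0, 1]].

0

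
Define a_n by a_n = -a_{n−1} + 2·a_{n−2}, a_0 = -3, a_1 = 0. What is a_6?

-66

With companion matrix Q = [[-1, 2], [1, 0]], [a_n, a_{n−1}]ᵀ = Q·[a_{n−1}, a_{n−2}]ᵀ, so [a_6, a_5]ᵀ = Q^5·[a_1, a_0]ᵀ.
Q^5 = [[-21, 22], [11, -10]], giving [a_6, a_5]ᵀ = [[-66], [30]].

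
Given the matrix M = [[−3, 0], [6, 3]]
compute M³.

tr M = 0 and det M = −9, so the characteristic polynomial is λ² − (0)λ + (−9) with roots 3 and −3.
Eigenvectors give P = [[0, −1], [1, 1]] with P⁻¹ = [[1, 1], [−1, 0]], and M = P·diag(3, −3)·P⁻¹.
Then M³ = P·diag(27, −27)·P⁻¹ = [[0, 27], [27, −27]] · [[1, 1], [−1, 0]] = [[−27, 0], [54, 27]].

[[−27, 0], [54, 27]]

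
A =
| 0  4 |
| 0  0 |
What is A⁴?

[[0, 0], [0, 0]]

A is strictly triangular, hence nilpotent: A² = 0, so A⁴ = 0.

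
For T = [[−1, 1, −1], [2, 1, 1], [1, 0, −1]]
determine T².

[[2, 0, 3], [1, 3, −2], [−2, 1, 0]]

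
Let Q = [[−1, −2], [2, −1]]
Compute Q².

[[−3, 4], [−4, −3]]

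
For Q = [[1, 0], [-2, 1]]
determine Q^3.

Q = I + N where N = [[0, 0], [-2, 0]] is strictly lower-triangular, so N^2 = 0.
(I + N)^3 = I + 3·N = [[1, 0], [-6, 1]].

[[1, 0], [-6, 1]]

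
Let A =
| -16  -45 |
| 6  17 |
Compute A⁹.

tr A = 1 and det A = -2, so the characteristic polynomial is λ² − (1)λ + (-2) with roots 2 and -1.
Eigenvectors give P = [[-5, -3], [2, 1]] with P⁻¹ = [[1, 3], [-2, -5]], and A = P·diag(2, -1)·P⁻¹.
Then A⁹ = P·diag(512, -1)·P⁻¹ = [[-2560, 3], [1024, -1]] · [[1, 3], [-2, -5]] = [[-2566, -7695], [1026, 3077]].

[[-2566, -7695], [1026, 3077]]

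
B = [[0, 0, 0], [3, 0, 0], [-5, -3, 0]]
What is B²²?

B is strictly triangular, hence nilpotent: B³ = 0, so B²² = 0.

[[0, 0, 0], [0, 0, 0], [0, 0, 0]]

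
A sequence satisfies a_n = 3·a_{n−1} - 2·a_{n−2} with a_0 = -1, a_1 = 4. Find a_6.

With companion matrix C = [[3, -2], [1, 0]], [a_n, a_{n−1}]ᵀ = C·[a_{n−1}, a_{n−2}]ᵀ, so [a_6, a_5]ᵀ = C^5·[a_1, a_0]ᵀ.
C^5 = [[63, -62], [31, -30]], giving [a_6, a_5]ᵀ = [[314], [154]].

314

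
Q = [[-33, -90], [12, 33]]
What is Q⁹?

[[-216513, -590490], [78732, 216513]]

tr Q = 0 and det Q = -9, so the characteristic polynomial is λ² − (0)λ + (-9) with roots 3 and -3.
Eigenvectors give P = [[5, -3], [-2, 1]] with P⁻¹ = [[-1, -3], [-2, -5]], and Q = P·diag(3, -3)·P⁻¹.
Then Q⁹ = P·diag(19683, -19683)·P⁻¹ = [[98415, 59049], [-39366, -19683]] · [[-1, -3], [-2, -5]] = [[-216513, -590490], [78732, 216513]].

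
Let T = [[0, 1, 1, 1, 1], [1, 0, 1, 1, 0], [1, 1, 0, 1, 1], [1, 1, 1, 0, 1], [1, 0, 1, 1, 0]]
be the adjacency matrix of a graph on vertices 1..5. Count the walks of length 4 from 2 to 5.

The number of length-4 walks from vertex 2 to vertex 5 is entry (2,5) of T⁴, where T is the adjacency matrix.
T² = [[4, 2, 3, 3, 2], [2, 3, 2, 2, 3], [3, 2, 4, 3, 2], [3, 2, 3, 4, 2], [2, 3, 2, 2, 3]]
T³ = [[10, 10, 11, 11, 10], [10, 6, 10, 10, 6], [11, 10, 10, 11, 10], [11, 10, 11, 10, 10], [10, 6, 10, 10, 6]]
T⁴ = [[42, 32, 41, 41, 32], [32, 30, 32, 32, 30], [41, 32, 42, 41, 32], [41, 32, 41, 42, 32], [32, 30, 32, 32, 30]]

30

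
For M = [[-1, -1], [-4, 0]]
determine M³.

[[-9, -5], [-20, -4]]

M² = [[5, 1], [4, 4]]
M³ = [[-9, -5], [-20, -4]]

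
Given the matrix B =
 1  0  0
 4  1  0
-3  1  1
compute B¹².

[[1, 0, 0], [48, 1, 0], [228, 12, 1]]

B = I + N where N = [[0, 0, 0], [4, 0, 0], [-3, 1, 0]] is strictly lower-triangular, so N³ = 0.
(I + N)¹² = I + 12·N + 66·N² = [[1, 0, 0], [48, 1, 0], [228, 12, 1]].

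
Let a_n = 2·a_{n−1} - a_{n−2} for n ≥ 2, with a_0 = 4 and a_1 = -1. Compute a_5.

With companion matrix Q = [[2, -1], [1, 0]], [a_n, a_{n−1}]ᵀ = Q·[a_{n−1}, a_{n−2}]ᵀ, so [a_5, a_4]ᵀ = Q⁴·[a_1, a_0]ᵀ.
Q⁴ = [[5, -4], [4, -3]], giving [a_5, a_4]ᵀ = [[-21], [-16]].

-21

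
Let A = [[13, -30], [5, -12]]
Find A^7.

tr A = 1 and det A = -6, so the characteristic polynomial is λ² − (1)λ + (-6) with roots 3 and -2.
Eigenvectors give P = [[3, -2], [1, -1]] with P⁻¹ = [[1, -2], [1, -3]], and A = P·diag(3, -2)·P⁻¹.
Then A^7 = P·diag(2187, -128)·P⁻¹ = [[6561, 256], [2187, 128]] · [[1, -2], [1, -3]] = [[6817, -13890], [2315, -4758]].

[[6817, -13890], [2315, -4758]]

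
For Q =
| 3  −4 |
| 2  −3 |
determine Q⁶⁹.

Q² = I (check: tr Q = 0 and det Q = −1), so Q⁶⁹ = Q since 69 is odd.

[[3, −4], [2, −3]]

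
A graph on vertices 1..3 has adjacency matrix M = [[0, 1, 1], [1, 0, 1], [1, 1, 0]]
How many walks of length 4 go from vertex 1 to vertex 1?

6

The number of length-4 walks from vertex 1 to vertex 1 is entry (1,1) of M⁴, where M is the adjacency matrix.
M² = [[2, 1, 1], [1, 2, 1], [1, 1, 2]]
M³ = [[2, 3, 3], [3, 2, 3], [3, 3, 2]]
M⁴ = [[6, 5, 5], [5, 6, 5], [5, 5, 6]]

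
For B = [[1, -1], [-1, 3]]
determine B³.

[[6, -14], [-14, 34]]

B² = [[2, -4], [-4, 10]]
B³ = [[6, -14], [-14, 34]]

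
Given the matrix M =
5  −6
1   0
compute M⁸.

[[19171, −37830], [6305, −12354]]

tr M = 5 and det M = 6, so the characteristic polynomial is λ² − (5)λ + (6) with roots 3 and 2.
Eigenvectors give P = [[3, 2], [1, 1]] with P⁻¹ = [[1, −2], [−1, 3]], and M = P·diag(3, 2)·P⁻¹.
Then M⁸ = P·diag(6561, 256)·P⁻¹ = [[19683, 512], [6561, 256]] · [[1, −2], [−1, 3]] = [[19171, −37830], [6305, −12354]].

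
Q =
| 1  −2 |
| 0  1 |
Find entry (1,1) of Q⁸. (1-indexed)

1

Q = I + N where N = [[0, −2], [0, 0]] is strictly upper-triangular, so N² = 0.
(I + N)⁸ = I + 8·N = [[1, −16], [0, 1]].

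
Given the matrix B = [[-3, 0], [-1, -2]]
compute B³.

tr B = -5 and det B = 6, so the characteristic polynomial is λ² − (-5)λ + (6) with roots -3 and -2.
Eigenvectors give P = [[1, 0], [1, -1]] with P⁻¹ = [[1, 0], [1, -1]], and B = P·diag(-3, -2)·P⁻¹.
Then B³ = P·diag(-27, -8)·P⁻¹ = [[-27, 0], [-27, 8]] · [[1, 0], [1, -1]] = [[-27, 0], [-19, -8]].

[[-27, 0], [-19, -8]]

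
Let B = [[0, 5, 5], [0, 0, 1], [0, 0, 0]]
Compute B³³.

B is strictly triangular, hence nilpotent: B³ = 0, so B³³ = 0.

[[0, 0, 0], [0, 0, 0], [0, 0, 0]]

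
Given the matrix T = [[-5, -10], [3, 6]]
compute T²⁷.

T² = T (a projection; rank 1, trace 1), so T²⁷ = T.

[[-5, -10], [3, 6]]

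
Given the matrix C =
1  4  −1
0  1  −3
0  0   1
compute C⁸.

C = I + N where N = [[0, 4, −1], [0, 0, −3], [0, 0, 0]] is strictly upper-triangular, so N³ = 0.
(I + N)⁸ = I + 8·N + 28·N² = [[1, 32, −344], [0, 1, −24], [0, 0, 1]].

[[1, 32, −344], [0, 1, −24], [0, 0, 1]]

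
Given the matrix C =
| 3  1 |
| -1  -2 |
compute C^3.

C^2 = [[8, 1], [-1, 3]]
C^3 = [[23, 6], [-6, -7]]

[[23, 6], [-6, -7]]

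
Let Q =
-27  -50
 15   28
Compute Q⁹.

tr Q = 1 and det Q = -6, so the characteristic polynomial is λ² − (1)λ + (-6) with roots 3 and -2.
Eigenvectors give P = [[-5, -2], [3, 1]] with P⁻¹ = [[1, 2], [-3, -5]], and Q = P·diag(3, -2)·P⁻¹.
Then Q⁹ = P·diag(19683, -512)·P⁻¹ = [[-98415, 1024], [59049, -512]] · [[1, 2], [-3, -5]] = [[-101487, -201950], [60585, 120658]].

[[-101487, -201950], [60585, 120658]]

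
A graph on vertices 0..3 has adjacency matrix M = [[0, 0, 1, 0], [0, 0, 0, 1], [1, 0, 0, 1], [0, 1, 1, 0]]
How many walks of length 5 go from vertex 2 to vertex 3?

8

The number of length-5 walks from vertex 2 to vertex 3 is entry (2,3) of M⁵, where M is the adjacency matrix.
M² = [[1, 0, 0, 1], [0, 1, 1, 0], [0, 1, 2, 0], [1, 0, 0, 2]]
M³ = [[0, 1, 2, 0], [1, 0, 0, 2], [2, 0, 0, 3], [0, 2, 3, 0]]
M⁴ = [[2, 0, 0, 3], [0, 2, 3, 0], [0, 3, 5, 0], [3, 0, 0, 5]]
M⁵ = [[0, 3, 5, 0], [3, 0, 0, 5], [5, 0, 0, 8], [0, 5, 8, 0]]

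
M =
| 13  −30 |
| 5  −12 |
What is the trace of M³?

19

tr M = 1 and det M = −6, so the characteristic polynomial is λ² − (1)λ + (−6) with roots −2 and 3.
Eigenvectors give P = [[−2, 3], [−1, 1]] with P⁻¹ = [[1, −3], [1, −2]], and M = P·diag(−2, 3)·P⁻¹.
Then M³ = P·diag(−8, 27)·P⁻¹ = [[16, 81], [8, 27]] · [[1, −3], [1, −2]] = [[97, −210], [35, −78]].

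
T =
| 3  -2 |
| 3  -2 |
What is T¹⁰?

[[3, -2], [3, -2]]

T² = T (a projection; rank 1, trace 1), so T¹⁰ = T.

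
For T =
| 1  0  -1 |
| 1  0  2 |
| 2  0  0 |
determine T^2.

[[-1, 0, -1], [5, 0, -1], [2, 0, -2]]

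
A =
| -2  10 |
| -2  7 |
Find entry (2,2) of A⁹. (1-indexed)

tr A = 5 and det A = 6, so the characteristic polynomial is λ² − (5)λ + (6) with roots 3 and 2.
Eigenvectors give P = [[-2, -5], [-1, -2]] with P⁻¹ = [[2, -5], [-1, 2]], and A = P·diag(3, 2)·P⁻¹.
Then A⁹ = P·diag(19683, 512)·P⁻¹ = [[-39366, -2560], [-19683, -1024]] · [[2, -5], [-1, 2]] = [[-76172, 191710], [-38342, 96367]].

96367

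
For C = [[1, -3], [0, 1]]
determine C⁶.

C = I + N where N = [[0, -3], [0, 0]] is strictly upper-triangular, so N² = 0.
(I + N)⁶ = I + 6·N = [[1, -18], [0, 1]].

[[1, -18], [0, 1]]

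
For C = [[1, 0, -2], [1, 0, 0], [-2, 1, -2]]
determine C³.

[[-1, 2, -14], [5, -2, 2], [-15, 8, -22]]

C² = [[5, -2, 2], [1, 0, -2], [3, -2, 8]]
C³ = [[-1, 2, -14], [5, -2, 2], [-15, 8, -22]]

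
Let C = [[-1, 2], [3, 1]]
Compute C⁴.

[[49, 0], [0, 49]]

C² = [[7, 0], [0, 7]]
C³ = [[-7, 14], [21, 7]]
C⁴ = [[49, 0], [0, 49]]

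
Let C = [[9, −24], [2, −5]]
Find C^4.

[[321, −960], [80, −239]]

tr C = 4 and det C = 3, so the characteristic polynomial is λ² − (4)λ + (3) with roots 1 and 3.
Eigenvectors give P = [[3, 4], [1, 1]] with P⁻¹ = [[−1, 4], [1, −3]], and C = P·diag(1, 3)·P⁻¹.
Then C^4 = P·diag(1, 81)·P⁻¹ = [[3, 324], [1, 81]] · [[−1, 4], [1, −3]] = [[321, −960], [80, −239]].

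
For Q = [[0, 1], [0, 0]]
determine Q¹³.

[[0, 0], [0, 0]]

Q is strictly triangular, hence nilpotent: Q² = 0, so Q¹³ = 0.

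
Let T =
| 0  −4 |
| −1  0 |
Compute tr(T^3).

0

T^2 = [[4, 0], [0, 4]]
T^3 = [[0, −16], [−4, 0]]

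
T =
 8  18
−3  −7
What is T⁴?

[[46, 90], [−15, −29]]

tr T = 1 and det T = −2, so the characteristic polynomial is λ² − (1)λ + (−2) with roots −1 and 2.
Eigenvectors give P = [[−2, −3], [1, 1]] with P⁻¹ = [[1, 3], [−1, −2]], and T = P·diag(−1, 2)·P⁻¹.
Then T⁴ = P·diag(1, 16)·P⁻¹ = [[−2, −48], [1, 16]] · [[1, 3], [−1, −2]] = [[46, 90], [−15, −29]].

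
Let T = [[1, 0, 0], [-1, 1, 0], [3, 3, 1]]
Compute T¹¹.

[[1, 0, 0], [-11, 1, 0], [-132, 33, 1]]

T = I + N where N = [[0, 0, 0], [-1, 0, 0], [3, 3, 0]] is strictly lower-triangular, so N³ = 0.
(I + N)¹¹ = I + 11·N + 55·N² = [[1, 0, 0], [-11, 1, 0], [-132, 33, 1]].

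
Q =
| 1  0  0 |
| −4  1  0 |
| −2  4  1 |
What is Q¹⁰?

[[1, 0, 0], [−40, 1, 0], [−740, 40, 1]]

Q = I + N where N = [[0, 0, 0], [−4, 0, 0], [−2, 4, 0]] is strictly lower-triangular, so N³ = 0.
(I + N)¹⁰ = I + 10·N + 45·N² = [[1, 0, 0], [−40, 1, 0], [−740, 40, 1]].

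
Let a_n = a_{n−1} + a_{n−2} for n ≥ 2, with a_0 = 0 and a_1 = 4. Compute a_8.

84

With companion matrix A = [[1, 1], [1, 0]], [a_n, a_{n−1}]ᵀ = A·[a_{n−1}, a_{n−2}]ᵀ, so [a_8, a_7]ᵀ = A⁷·[a_1, a_0]ᵀ.
A⁷ = [[21, 13], [13, 8]], giving [a_8, a_7]ᵀ = [[84], [52]].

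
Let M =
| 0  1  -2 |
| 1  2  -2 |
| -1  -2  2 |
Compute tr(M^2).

22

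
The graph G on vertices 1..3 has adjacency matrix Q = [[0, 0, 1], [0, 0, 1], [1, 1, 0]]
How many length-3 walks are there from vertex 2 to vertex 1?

The number of length-3 walks from vertex 2 to vertex 1 is entry (2,1) of Q^3, where Q is the adjacency matrix.
Q^2 = [[1, 1, 0], [1, 1, 0], [0, 0, 2]]
Q^3 = [[0, 0, 2], [0, 0, 2], [2, 2, 0]]

0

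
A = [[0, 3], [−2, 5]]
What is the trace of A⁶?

793

tr A = 5 and det A = 6, so the characteristic polynomial is λ² − (5)λ + (6) with roots 3 and 2.
Eigenvectors give P = [[1, 3], [1, 2]] with P⁻¹ = [[−2, 3], [1, −1]], and A = P·diag(3, 2)·P⁻¹.
Then A⁶ = P·diag(729, 64)·P⁻¹ = [[729, 192], [729, 128]] · [[−2, 3], [1, −1]] = [[−1266, 1995], [−1330, 2059]].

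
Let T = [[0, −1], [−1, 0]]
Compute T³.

T² = I (check: tr T = 0 and det T = −1), so T³ = T since 3 is odd.

[[0, −1], [−1, 0]]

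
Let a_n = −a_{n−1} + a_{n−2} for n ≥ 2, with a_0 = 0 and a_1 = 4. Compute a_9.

136

With companion matrix T = [[−1, 1], [1, 0]], [a_n, a_{n−1}]ᵀ = T·[a_{n−1}, a_{n−2}]ᵀ, so [a_9, a_8]ᵀ = T^8·[a_1, a_0]ᵀ.
T^8 = [[34, −21], [−21, 13]], giving [a_9, a_8]ᵀ = [[136], [−84]].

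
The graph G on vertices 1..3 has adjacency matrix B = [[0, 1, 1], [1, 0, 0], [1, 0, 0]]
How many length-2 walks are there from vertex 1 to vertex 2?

0

The number of length-2 walks from vertex 1 to vertex 2 is entry (1,2) of B², where B is the adjacency matrix.
B² = [[2, 0, 0], [0, 1, 1], [0, 1, 1]]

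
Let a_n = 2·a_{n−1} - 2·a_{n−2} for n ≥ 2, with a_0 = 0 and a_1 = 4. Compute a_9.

64

With companion matrix T = [[2, -2], [1, 0]], [a_n, a_{n−1}]ᵀ = T·[a_{n−1}, a_{n−2}]ᵀ, so [a_9, a_8]ᵀ = T⁸·[a_1, a_0]ᵀ.
T⁸ = [[16, 0], [0, 16]], giving [a_9, a_8]ᵀ = [[64], [0]].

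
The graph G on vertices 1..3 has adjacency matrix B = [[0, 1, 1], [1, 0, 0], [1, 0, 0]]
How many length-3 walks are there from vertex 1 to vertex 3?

2

The number of length-3 walks from vertex 1 to vertex 3 is entry (1,3) of B^3, where B is the adjacency matrix.
B^2 = [[2, 0, 0], [0, 1, 1], [0, 1, 1]]
B^3 = [[0, 2, 2], [2, 0, 0], [2, 0, 0]]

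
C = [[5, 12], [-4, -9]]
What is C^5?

tr C = -4 and det C = 3, so the characteristic polynomial is λ² − (-4)λ + (3) with roots -3 and -1.
Eigenvectors give P = [[-3, -2], [2, 1]] with P⁻¹ = [[1, 2], [-2, -3]], and C = P·diag(-3, -1)·P⁻¹.
Then C^5 = P·diag(-243, -1)·P⁻¹ = [[729, 2], [-486, -1]] · [[1, 2], [-2, -3]] = [[725, 1452], [-484, -969]].

[[725, 1452], [-484, -969]]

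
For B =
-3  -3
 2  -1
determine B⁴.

[[-87, -24], [16, -71]]

B² = [[3, 12], [-8, -5]]
B³ = [[15, -21], [14, 29]]
B⁴ = [[-87, -24], [16, -71]]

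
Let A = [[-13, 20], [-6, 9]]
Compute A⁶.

tr A = -4 and det A = 3, so the characteristic polynomial is λ² − (-4)λ + (3) with roots -3 and -1.
Eigenvectors give P = [[2, -5], [1, -3]] with P⁻¹ = [[3, -5], [1, -2]], and A = P·diag(-3, -1)·P⁻¹.
Then A⁶ = P·diag(729, 1)·P⁻¹ = [[1458, -5], [729, -3]] · [[3, -5], [1, -2]] = [[4369, -7280], [2184, -3639]].

[[4369, -7280], [2184, -3639]]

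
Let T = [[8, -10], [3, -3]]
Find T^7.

[[12482, -20590], [6177, -10167]]

tr T = 5 and det T = 6, so the characteristic polynomial is λ² − (5)λ + (6) with roots 2 and 3.
Eigenvectors give P = [[-5, 2], [-3, 1]] with P⁻¹ = [[1, -2], [3, -5]], and T = P·diag(2, 3)·P⁻¹.
Then T^7 = P·diag(128, 2187)·P⁻¹ = [[-640, 4374], [-384, 2187]] · [[1, -2], [3, -5]] = [[12482, -20590], [6177, -10167]].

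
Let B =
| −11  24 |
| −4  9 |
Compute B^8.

tr B = −2 and det B = −3, so the characteristic polynomial is λ² − (−2)λ + (−3) with roots −3 and 1.
Eigenvectors give P = [[3, −2], [1, −1]] with P⁻¹ = [[1, −2], [1, −3]], and B = P·diag(−3, 1)·P⁻¹.
Then B^8 = P·diag(6561, 1)·P⁻¹ = [[19683, −2], [6561, −1]] · [[1, −2], [1, −3]] = [[19681, −39360], [6560, −13119]].

[[19681, −39360], [6560, −13119]]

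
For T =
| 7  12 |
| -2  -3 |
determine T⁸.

tr T = 4 and det T = 3, so the characteristic polynomial is λ² − (4)λ + (3) with roots 3 and 1.
Eigenvectors give P = [[3, -2], [-1, 1]] with P⁻¹ = [[1, 2], [1, 3]], and T = P·diag(3, 1)·P⁻¹.
Then T⁸ = P·diag(6561, 1)·P⁻¹ = [[19683, -2], [-6561, 1]] · [[1, 2], [1, 3]] = [[19681, 39360], [-6560, -13119]].

[[19681, 39360], [-6560, -13119]]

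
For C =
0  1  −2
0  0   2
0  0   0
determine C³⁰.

C is strictly triangular, hence nilpotent: C³ = 0, so C³⁰ = 0.

[[0, 0, 0], [0, 0, 0], [0, 0, 0]]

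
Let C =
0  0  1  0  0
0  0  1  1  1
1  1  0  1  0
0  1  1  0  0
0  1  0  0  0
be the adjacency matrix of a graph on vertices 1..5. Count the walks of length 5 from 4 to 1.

7

The number of length-5 walks from vertex 4 to vertex 1 is entry (4,1) of C^5, where C is the adjacency matrix.
C^2 = [[1, 1, 0, 1, 0], [1, 3, 1, 1, 0], [0, 1, 3, 1, 1], [1, 1, 1, 2, 1], [0, 0, 1, 1, 1]]
C^3 = [[0, 1, 3, 1, 1], [1, 2, 5, 4, 3], [3, 5, 2, 4, 1], [1, 4, 4, 2, 1], [1, 3, 1, 1, 0]]
C^4 = [[3, 5, 2, 4, 1], [5, 12, 7, 7, 2], [2, 7, 12, 7, 5], [4, 7, 7, 8, 4], [1, 2, 5, 4, 3]]
C^5 = [[2, 7, 12, 7, 5], [7, 16, 24, 19, 12], [12, 24, 16, 19, 7], [7, 19, 19, 14, 7], [5, 12, 7, 7, 2]]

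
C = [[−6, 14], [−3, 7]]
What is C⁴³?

[[−6, 14], [−3, 7]]

C² = C (a projection; rank 1, trace 1), so C⁴³ = C.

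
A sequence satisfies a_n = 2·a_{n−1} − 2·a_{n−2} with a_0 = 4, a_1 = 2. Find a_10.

−64

With companion matrix M = [[2, −2], [1, 0]], [a_n, a_{n−1}]ᵀ = M·[a_{n−1}, a_{n−2}]ᵀ, so [a_10, a_9]ᵀ = M⁹·[a_1, a_0]ᵀ.
M⁹ = [[32, −32], [16, 0]], giving [a_10, a_9]ᵀ = [[−64], [32]].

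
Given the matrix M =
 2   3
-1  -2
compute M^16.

[[1, 0], [0, 1]]

M² = I (check: tr M = 0 and det M = -1), so M^16 = I since 16 is even.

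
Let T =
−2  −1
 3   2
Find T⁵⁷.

[[−2, −1], [3, 2]]

T² = I (check: tr T = 0 and det T = −1), so T⁵⁷ = T since 57 is odd.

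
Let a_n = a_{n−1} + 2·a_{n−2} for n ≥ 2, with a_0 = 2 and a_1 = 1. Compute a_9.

With companion matrix Q = [[1, 2], [1, 0]], [a_n, a_{n−1}]ᵀ = Q·[a_{n−1}, a_{n−2}]ᵀ, so [a_9, a_8]ᵀ = Q^8·[a_1, a_0]ᵀ.
Q^8 = [[171, 170], [85, 86]], giving [a_9, a_8]ᵀ = [[511], [257]].

511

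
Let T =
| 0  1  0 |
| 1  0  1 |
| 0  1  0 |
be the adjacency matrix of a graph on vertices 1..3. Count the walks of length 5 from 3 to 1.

0

The number of length-5 walks from vertex 3 to vertex 1 is entry (3,1) of T⁵, where T is the adjacency matrix.
T² = [[1, 0, 1], [0, 2, 0], [1, 0, 1]]
T³ = [[0, 2, 0], [2, 0, 2], [0, 2, 0]]
T⁴ = [[2, 0, 2], [0, 4, 0], [2, 0, 2]]
T⁵ = [[0, 4, 0], [4, 0, 4], [0, 4, 0]]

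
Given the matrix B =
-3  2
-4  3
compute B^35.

[[-3, 2], [-4, 3]]

B² = I (check: tr B = 0 and det B = -1), so B^35 = B since 35 is odd.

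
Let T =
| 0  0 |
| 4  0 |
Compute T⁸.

T is strictly triangular, hence nilpotent: T² = 0, so T⁸ = 0.

[[0, 0], [0, 0]]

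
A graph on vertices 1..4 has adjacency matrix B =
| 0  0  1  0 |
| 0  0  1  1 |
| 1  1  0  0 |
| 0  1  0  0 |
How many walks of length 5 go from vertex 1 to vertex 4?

The number of length-5 walks from vertex 1 to vertex 4 is entry (1,4) of B^5, where B is the adjacency matrix.
B^2 = [[1, 1, 0, 0], [1, 2, 0, 0], [0, 0, 2, 1], [0, 0, 1, 1]]
B^3 = [[0, 0, 2, 1], [0, 0, 3, 2], [2, 3, 0, 0], [1, 2, 0, 0]]
B^4 = [[2, 3, 0, 0], [3, 5, 0, 0], [0, 0, 5, 3], [0, 0, 3, 2]]
B^5 = [[0, 0, 5, 3], [0, 0, 8, 5], [5, 8, 0, 0], [3, 5, 0, 0]]

3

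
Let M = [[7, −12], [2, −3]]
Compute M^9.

tr M = 4 and det M = 3, so the characteristic polynomial is λ² − (4)λ + (3) with roots 1 and 3.
Eigenvectors give P = [[2, 3], [1, 1]] with P⁻¹ = [[−1, 3], [1, −2]], and M = P·diag(1, 3)·P⁻¹.
Then M^9 = P·diag(1, 19683)·P⁻¹ = [[2, 59049], [1, 19683]] · [[−1, 3], [1, −2]] = [[59047, −118092], [19682, −39363]].

[[59047, −118092], [19682, −39363]]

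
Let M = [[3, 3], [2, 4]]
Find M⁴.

M² = [[15, 21], [14, 22]]
M³ = [[87, 129], [86, 130]]
M⁴ = [[519, 777], [518, 778]]

[[519, 777], [518, 778]]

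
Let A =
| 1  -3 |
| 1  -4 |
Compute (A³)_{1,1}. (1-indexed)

A² = [[-2, 9], [-3, 13]]
A³ = [[7, -30], [10, -43]]

7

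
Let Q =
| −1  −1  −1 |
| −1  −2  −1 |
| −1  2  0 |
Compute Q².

[[3, 1, 2], [4, 3, 3], [−1, −3, −1]]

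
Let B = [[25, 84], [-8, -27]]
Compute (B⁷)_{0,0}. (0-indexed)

13129

tr B = -2 and det B = -3, so the characteristic polynomial is λ² − (-2)λ + (-3) with roots -3 and 1.
Eigenvectors give P = [[-3, -7], [1, 2]] with P⁻¹ = [[2, 7], [-1, -3]], and B = P·diag(-3, 1)·P⁻¹.
Then B⁷ = P·diag(-2187, 1)·P⁻¹ = [[6561, -7], [-2187, 2]] · [[2, 7], [-1, -3]] = [[13129, 45948], [-4376, -15315]].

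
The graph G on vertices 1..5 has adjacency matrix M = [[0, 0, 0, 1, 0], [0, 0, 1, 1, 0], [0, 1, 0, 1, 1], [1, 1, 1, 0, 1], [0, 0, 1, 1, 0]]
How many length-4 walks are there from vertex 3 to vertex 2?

10

The number of length-4 walks from vertex 3 to vertex 2 is entry (3,2) of M⁴, where M is the adjacency matrix.
M² = [[1, 1, 1, 0, 1], [1, 2, 1, 1, 2], [1, 1, 3, 2, 1], [0, 1, 2, 4, 1], [1, 2, 1, 1, 2]]
M³ = [[0, 1, 2, 4, 1], [1, 2, 5, 6, 2], [2, 5, 4, 6, 5], [4, 6, 6, 4, 6], [1, 2, 5, 6, 2]]
M⁴ = [[4, 6, 6, 4, 6], [6, 11, 10, 10, 11], [6, 10, 16, 16, 10], [4, 10, 16, 22, 10], [6, 11, 10, 10, 11]]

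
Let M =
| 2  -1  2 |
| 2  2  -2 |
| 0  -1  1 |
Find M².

[[2, -6, 8], [8, 4, -2], [-2, -3, 3]]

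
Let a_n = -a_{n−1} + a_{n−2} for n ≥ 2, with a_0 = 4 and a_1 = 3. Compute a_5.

3

With companion matrix C = [[-1, 1], [1, 0]], [a_n, a_{n−1}]ᵀ = C·[a_{n−1}, a_{n−2}]ᵀ, so [a_5, a_4]ᵀ = C^4·[a_1, a_0]ᵀ.
C^4 = [[5, -3], [-3, 2]], giving [a_5, a_4]ᵀ = [[3], [-1]].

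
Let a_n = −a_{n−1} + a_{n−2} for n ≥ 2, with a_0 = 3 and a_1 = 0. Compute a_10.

102

With companion matrix A = [[−1, 1], [1, 0]], [a_n, a_{n−1}]ᵀ = A·[a_{n−1}, a_{n−2}]ᵀ, so [a_10, a_9]ᵀ = A^9·[a_1, a_0]ᵀ.
A^9 = [[−55, 34], [34, −21]], giving [a_10, a_9]ᵀ = [[102], [−63]].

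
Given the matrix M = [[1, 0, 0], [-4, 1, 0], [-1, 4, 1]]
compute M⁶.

M = I + N where N = [[0, 0, 0], [-4, 0, 0], [-1, 4, 0]] is strictly lower-triangular, so N³ = 0.
(I + N)⁶ = I + 6·N + 15·N² = [[1, 0, 0], [-24, 1, 0], [-246, 24, 1]].

[[1, 0, 0], [-24, 1, 0], [-246, 24, 1]]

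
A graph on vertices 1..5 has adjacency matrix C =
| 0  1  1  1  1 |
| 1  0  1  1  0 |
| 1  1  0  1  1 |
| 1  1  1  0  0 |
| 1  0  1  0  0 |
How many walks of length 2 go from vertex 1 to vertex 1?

The number of length-2 walks from vertex 1 to vertex 1 is entry (1,1) of C^2, where C is the adjacency matrix.
C^2 = [[4, 2, 3, 2, 1], [2, 3, 2, 2, 2], [3, 2, 4, 2, 1], [2, 2, 2, 3, 2], [1, 2, 1, 2, 2]]

4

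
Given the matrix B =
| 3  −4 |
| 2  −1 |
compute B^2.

[[1, −8], [4, −7]]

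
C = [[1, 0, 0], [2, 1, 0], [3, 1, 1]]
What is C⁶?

C = I + N where N = [[0, 0, 0], [2, 0, 0], [3, 1, 0]] is strictly lower-triangular, so N³ = 0.
(I + N)⁶ = I + 6·N + 15·N² = [[1, 0, 0], [12, 1, 0], [48, 6, 1]].

[[1, 0, 0], [12, 1, 0], [48, 6, 1]]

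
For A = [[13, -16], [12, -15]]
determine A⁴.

tr A = -2 and det A = -3, so the characteristic polynomial is λ² − (-2)λ + (-3) with roots -3 and 1.
Eigenvectors give P = [[1, 4], [1, 3]] with P⁻¹ = [[-3, 4], [1, -1]], and A = P·diag(-3, 1)·P⁻¹.
Then A⁴ = P·diag(81, 1)·P⁻¹ = [[81, 4], [81, 3]] · [[-3, 4], [1, -1]] = [[-239, 320], [-240, 321]].

[[-239, 320], [-240, 321]]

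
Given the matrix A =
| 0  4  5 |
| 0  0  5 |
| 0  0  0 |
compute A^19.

A is strictly triangular, hence nilpotent: A^3 = 0, so A^19 = 0.

[[0, 0, 0], [0, 0, 0], [0, 0, 0]]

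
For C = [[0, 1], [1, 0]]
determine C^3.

[[0, 1], [1, 0]]

C² = I (check: tr C = 0 and det C = −1), so C^3 = C since 3 is odd.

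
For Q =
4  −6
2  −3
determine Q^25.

Q² = Q (a projection; rank 1, trace 1), so Q^25 = Q.

[[4, −6], [2, −3]]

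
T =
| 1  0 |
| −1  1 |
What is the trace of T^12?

T = I + N where N = [[0, 0], [−1, 0]] is strictly lower-triangular, so N^2 = 0.
(I + N)^12 = I + 12·N = [[1, 0], [−12, 1]].

2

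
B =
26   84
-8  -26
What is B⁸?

tr B = 0 and det B = -4, so the characteristic polynomial is λ² − (0)λ + (-4) with roots 2 and -2.
Eigenvectors give P = [[-7, -3], [2, 1]] with P⁻¹ = [[-1, -3], [2, 7]], and B = P·diag(2, -2)·P⁻¹.
Then B⁸ = P·diag(256, 256)·P⁻¹ = [[-1792, -768], [512, 256]] · [[-1, -3], [2, 7]] = [[256, 0], [0, 256]].

[[256, 0], [0, 256]]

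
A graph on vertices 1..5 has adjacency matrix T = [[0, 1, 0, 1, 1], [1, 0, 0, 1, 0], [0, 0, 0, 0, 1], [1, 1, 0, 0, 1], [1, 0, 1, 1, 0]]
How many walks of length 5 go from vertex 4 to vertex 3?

10

The number of length-5 walks from vertex 4 to vertex 3 is entry (4,3) of T⁵, where T is the adjacency matrix.
T² = [[3, 1, 1, 2, 1], [1, 2, 0, 1, 2], [1, 0, 1, 1, 0], [2, 1, 1, 3, 1], [1, 2, 0, 1, 3]]
T³ = [[4, 5, 1, 5, 6], [5, 2, 2, 5, 2], [1, 2, 0, 1, 3], [5, 5, 1, 4, 6], [6, 2, 3, 6, 2]]
T⁴ = [[16, 9, 6, 15, 10], [9, 10, 2, 9, 12], [6, 2, 3, 6, 2], [15, 9, 6, 16, 10], [10, 12, 2, 10, 15]]
T⁵ = [[34, 31, 10, 35, 37], [31, 18, 12, 31, 20], [10, 12, 2, 10, 15], [35, 31, 10, 34, 37], [37, 20, 15, 37, 22]]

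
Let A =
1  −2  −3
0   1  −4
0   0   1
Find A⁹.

[[1, −18, 261], [0, 1, −36], [0, 0, 1]]

A = I + N where N = [[0, −2, −3], [0, 0, −4], [0, 0, 0]] is strictly upper-triangular, so N³ = 0.
(I + N)⁹ = I + 9·N + 36·N² = [[1, −18, 261], [0, 1, −36], [0, 0, 1]].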